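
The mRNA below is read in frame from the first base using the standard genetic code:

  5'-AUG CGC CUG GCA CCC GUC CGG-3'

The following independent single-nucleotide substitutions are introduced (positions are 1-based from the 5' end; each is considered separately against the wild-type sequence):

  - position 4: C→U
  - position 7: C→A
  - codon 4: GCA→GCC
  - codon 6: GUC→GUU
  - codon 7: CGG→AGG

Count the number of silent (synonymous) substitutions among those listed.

3

Codon 2: CGC (Arg) → UGC (Cys) — missense.
Codon 3: CUG (Leu) → AUG (Met) — missense.
Codon 4: GCA (Ala) → GCC (Ala) — synonymous.
Codon 6: GUC (Val) → GUU (Val) — synonymous.
Codon 7: CGG (Arg) → AGG (Arg) — synonymous.
Synonymous: 3 of 5.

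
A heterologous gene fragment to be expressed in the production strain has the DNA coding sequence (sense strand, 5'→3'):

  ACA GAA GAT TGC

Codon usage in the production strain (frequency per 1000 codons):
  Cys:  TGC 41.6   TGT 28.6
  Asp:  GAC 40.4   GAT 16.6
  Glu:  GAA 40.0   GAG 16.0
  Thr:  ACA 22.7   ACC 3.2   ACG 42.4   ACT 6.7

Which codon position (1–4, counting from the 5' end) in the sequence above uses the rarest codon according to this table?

Codon 1 ACA (Thr): 22.7 per 1000.
Codon 2 GAA (Glu): 40.0 per 1000.
Codon 3 GAT (Asp): 16.6 per 1000.
Codon 4 TGC (Cys): 41.6 per 1000.
Lowest frequency is 16.6 at codon 3.

3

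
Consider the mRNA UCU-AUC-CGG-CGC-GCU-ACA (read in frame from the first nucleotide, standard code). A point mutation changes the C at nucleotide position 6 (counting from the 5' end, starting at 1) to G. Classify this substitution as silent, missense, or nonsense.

missense

Position 6 falls in codon 2: AUC → Ile.
After the substitution the codon is AUG → Met.
Ile ≠ Met, so this is a missense mutation.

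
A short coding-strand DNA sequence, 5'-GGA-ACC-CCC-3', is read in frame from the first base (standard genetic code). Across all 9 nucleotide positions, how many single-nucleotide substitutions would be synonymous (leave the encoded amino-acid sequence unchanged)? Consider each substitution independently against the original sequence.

9

Codon 1 (GGA, Gly): 3 synonymous substitutions.
Codon 2 (ACC, Thr): 3 synonymous substitutions.
Codon 3 (CCC, Pro): 3 synonymous substitutions.
Total: 3 + 3 + 3 = 9.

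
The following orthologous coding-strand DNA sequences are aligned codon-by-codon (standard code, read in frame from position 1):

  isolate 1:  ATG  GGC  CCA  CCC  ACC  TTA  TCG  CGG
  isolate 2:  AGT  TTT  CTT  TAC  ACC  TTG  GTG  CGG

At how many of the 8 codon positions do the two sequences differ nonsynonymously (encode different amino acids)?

5

Codon 1: ATG Met / AGT Ser — nonsynonymous.
Codon 2: GGC Gly / TTT Phe — nonsynonymous.
Codon 3: CCA Pro / CTT Leu — nonsynonymous.
Codon 4: CCC Pro / TAC Tyr — nonsynonymous.
Codon 5: ACC Thr / ACC Thr — identical.
Codon 6: TTA Leu / TTG Leu — synonymous.
Codon 7: TCG Ser / GTG Val — nonsynonymous.
Codon 8: CGG Arg / CGG Arg — identical.
Nonsynonymous differences: 5.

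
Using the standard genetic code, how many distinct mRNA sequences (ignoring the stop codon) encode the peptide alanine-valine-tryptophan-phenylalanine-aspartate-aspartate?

Ala: 4 codons.
Val: 4 codons.
Trp: 1 codon.
Phe: 2 codons.
Asp: 2 codons.
Asp: 2 codons.
4 × 4 × 1 × 2 × 2 × 2 = 128.

128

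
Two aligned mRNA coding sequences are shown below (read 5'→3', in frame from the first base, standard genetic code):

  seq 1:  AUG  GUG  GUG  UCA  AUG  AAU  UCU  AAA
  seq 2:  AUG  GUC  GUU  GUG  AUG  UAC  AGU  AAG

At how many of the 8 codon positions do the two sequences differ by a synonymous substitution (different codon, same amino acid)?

4

Codon 1: AUG Met / AUG Met — identical.
Codon 2: GUG Val / GUC Val — synonymous.
Codon 3: GUG Val / GUU Val — synonymous.
Codon 4: UCA Ser / GUG Val — nonsynonymous.
Codon 5: AUG Met / AUG Met — identical.
Codon 6: AAU Asn / UAC Tyr — nonsynonymous.
Codon 7: UCU Ser / AGU Ser — synonymous.
Codon 8: AAA Lys / AAG Lys — synonymous.
Synonymous differences: 4.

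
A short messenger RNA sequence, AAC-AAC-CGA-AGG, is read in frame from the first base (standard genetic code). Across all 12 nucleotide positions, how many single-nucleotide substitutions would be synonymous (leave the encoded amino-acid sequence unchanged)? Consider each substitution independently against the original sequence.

Codon 1 (AAC, Asn): 1 synonymous substitution.
Codon 2 (AAC, Asn): 1 synonymous substitution.
Codon 3 (CGA, Arg): 4 synonymous substitutions.
Codon 4 (AGG, Arg): 2 synonymous substitutions.
Total: 1 + 1 + 4 + 2 = 8.

8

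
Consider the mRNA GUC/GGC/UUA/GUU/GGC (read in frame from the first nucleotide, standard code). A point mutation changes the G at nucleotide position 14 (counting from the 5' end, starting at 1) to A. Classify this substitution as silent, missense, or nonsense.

missense

Position 14 falls in codon 5: GGC → Gly.
After the substitution the codon is GAC → Asp.
Gly ≠ Asp, so this is a missense mutation.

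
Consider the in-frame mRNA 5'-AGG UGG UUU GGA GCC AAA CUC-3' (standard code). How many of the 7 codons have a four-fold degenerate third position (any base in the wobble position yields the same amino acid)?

Codon 1 AGG (Arg): third position 2-fold.
Codon 2 UGG (Trp): third position 1-fold.
Codon 3 UUU (Phe): third position 2-fold.
Codon 4 GGA (Gly): third position 4-fold.
Codon 5 GCC (Ala): third position 4-fold.
Codon 6 AAA (Lys): third position 2-fold.
Codon 7 CUC (Leu): third position 4-fold.
Four-fold degenerate third positions: 3.

3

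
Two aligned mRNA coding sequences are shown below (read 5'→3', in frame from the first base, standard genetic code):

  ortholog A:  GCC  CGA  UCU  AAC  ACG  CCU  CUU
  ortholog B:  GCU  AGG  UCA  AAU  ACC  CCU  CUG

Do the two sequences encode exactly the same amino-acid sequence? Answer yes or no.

yes

Codon 1: GCC Ala / GCU Ala — synonymous.
Codon 2: CGA Arg / AGG Arg — synonymous.
Codon 3: UCU Ser / UCA Ser — synonymous.
Codon 4: AAC Asn / AAU Asn — synonymous.
Codon 5: ACG Thr / ACC Thr — synonymous.
Codon 6: CCU Pro / CCU Pro — identical.
Codon 7: CUU Leu / CUG Leu — synonymous.
Nonsynonymous differences: 0 → same protein.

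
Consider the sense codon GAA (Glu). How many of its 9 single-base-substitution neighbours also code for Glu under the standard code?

1

Position 1: none → 0 synonymous.
Position 2: none → 0 synonymous.
Position 3: GAG → 1 synonymous.
Total: 0 + 0 + 1 = 1.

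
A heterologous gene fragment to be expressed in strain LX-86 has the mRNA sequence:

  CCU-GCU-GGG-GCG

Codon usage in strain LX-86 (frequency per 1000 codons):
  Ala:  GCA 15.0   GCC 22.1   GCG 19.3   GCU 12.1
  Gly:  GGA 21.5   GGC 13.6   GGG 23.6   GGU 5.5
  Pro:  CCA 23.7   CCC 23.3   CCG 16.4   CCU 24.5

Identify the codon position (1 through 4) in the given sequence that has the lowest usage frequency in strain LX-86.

2

Codon 1 CCU (Pro): 24.5 per 1000.
Codon 2 GCU (Ala): 12.1 per 1000.
Codon 3 GGG (Gly): 23.6 per 1000.
Codon 4 GCG (Ala): 19.3 per 1000.
Lowest frequency is 12.1 at codon 2.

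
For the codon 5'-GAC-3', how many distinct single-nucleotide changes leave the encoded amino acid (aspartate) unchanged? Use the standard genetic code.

1

Position 1: none → 0 synonymous.
Position 2: none → 0 synonymous.
Position 3: GAT → 1 synonymous.
Total: 0 + 0 + 1 = 1.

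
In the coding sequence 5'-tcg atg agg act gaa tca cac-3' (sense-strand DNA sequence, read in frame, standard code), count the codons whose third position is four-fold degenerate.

3

Codon 1 TCG (Ser): third position 4-fold.
Codon 2 ATG (Met): third position 1-fold.
Codon 3 AGG (Arg): third position 2-fold.
Codon 4 ACT (Thr): third position 4-fold.
Codon 5 GAA (Glu): third position 2-fold.
Codon 6 TCA (Ser): third position 4-fold.
Codon 7 CAC (His): third position 2-fold.
Four-fold degenerate third positions: 3.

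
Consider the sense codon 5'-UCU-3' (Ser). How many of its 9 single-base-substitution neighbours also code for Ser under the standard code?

3

Position 1: none → 0 synonymous.
Position 2: none → 0 synonymous.
Position 3: UCC, UCA, UCG → 3 synonymous.
Total: 0 + 0 + 3 = 3.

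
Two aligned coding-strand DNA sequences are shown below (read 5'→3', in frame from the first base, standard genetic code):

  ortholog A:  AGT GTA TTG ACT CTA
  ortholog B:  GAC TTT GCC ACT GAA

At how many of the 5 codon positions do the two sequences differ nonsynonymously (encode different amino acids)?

Codon 1: AGT Ser / GAC Asp — nonsynonymous.
Codon 2: GTA Val / TTT Phe — nonsynonymous.
Codon 3: TTG Leu / GCC Ala — nonsynonymous.
Codon 4: ACT Thr / ACT Thr — identical.
Codon 5: CTA Leu / GAA Glu — nonsynonymous.
Nonsynonymous differences: 4.

4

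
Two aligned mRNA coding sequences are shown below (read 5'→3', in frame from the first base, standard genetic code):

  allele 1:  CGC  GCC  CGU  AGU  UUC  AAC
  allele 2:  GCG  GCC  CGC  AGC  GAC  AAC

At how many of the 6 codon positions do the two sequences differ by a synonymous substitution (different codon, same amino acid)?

Codon 1: CGC Arg / GCG Ala — nonsynonymous.
Codon 2: GCC Ala / GCC Ala — identical.
Codon 3: CGU Arg / CGC Arg — synonymous.
Codon 4: AGU Ser / AGC Ser — synonymous.
Codon 5: UUC Phe / GAC Asp — nonsynonymous.
Codon 6: AAC Asn / AAC Asn — identical.
Synonymous differences: 2.

2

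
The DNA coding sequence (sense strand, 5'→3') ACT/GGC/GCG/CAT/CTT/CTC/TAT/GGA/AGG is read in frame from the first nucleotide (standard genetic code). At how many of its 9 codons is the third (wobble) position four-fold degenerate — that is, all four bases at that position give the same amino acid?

6

Codon 1 ACT (Thr): third position 4-fold.
Codon 2 GGC (Gly): third position 4-fold.
Codon 3 GCG (Ala): third position 4-fold.
Codon 4 CAT (His): third position 2-fold.
Codon 5 CTT (Leu): third position 4-fold.
Codon 6 CTC (Leu): third position 4-fold.
Codon 7 TAT (Tyr): third position 2-fold.
Codon 8 GGA (Gly): third position 4-fold.
Codon 9 AGG (Arg): third position 2-fold.
Four-fold degenerate third positions: 6.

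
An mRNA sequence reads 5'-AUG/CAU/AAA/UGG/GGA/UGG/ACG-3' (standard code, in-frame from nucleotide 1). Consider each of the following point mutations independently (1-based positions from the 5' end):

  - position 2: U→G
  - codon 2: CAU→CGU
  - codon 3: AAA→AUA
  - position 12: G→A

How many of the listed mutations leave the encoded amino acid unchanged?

Codon 1: AUG (Met) → AGG (Arg) — missense.
Codon 2: CAU (His) → CGU (Arg) — missense.
Codon 3: AAA (Lys) → AUA (Ile) — missense.
Codon 4: UGG (Trp) → UGA (Stop) — nonsense.
Synonymous: 0 of 4.

0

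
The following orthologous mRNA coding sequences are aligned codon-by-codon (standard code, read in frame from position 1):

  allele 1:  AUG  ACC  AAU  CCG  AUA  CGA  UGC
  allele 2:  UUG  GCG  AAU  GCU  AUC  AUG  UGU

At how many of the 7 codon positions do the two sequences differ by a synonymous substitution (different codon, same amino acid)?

2

Codon 1: AUG Met / UUG Leu — nonsynonymous.
Codon 2: ACC Thr / GCG Ala — nonsynonymous.
Codon 3: AAU Asn / AAU Asn — identical.
Codon 4: CCG Pro / GCU Ala — nonsynonymous.
Codon 5: AUA Ile / AUC Ile — synonymous.
Codon 6: CGA Arg / AUG Met — nonsynonymous.
Codon 7: UGC Cys / UGU Cys — synonymous.
Synonymous differences: 2.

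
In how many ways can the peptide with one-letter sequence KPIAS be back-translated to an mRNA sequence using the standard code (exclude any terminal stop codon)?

576

Lys: 2 codons.
Pro: 4 codons.
Ile: 3 codons.
Ala: 4 codons.
Ser: 6 codons.
2 × 4 × 3 × 4 × 6 = 576.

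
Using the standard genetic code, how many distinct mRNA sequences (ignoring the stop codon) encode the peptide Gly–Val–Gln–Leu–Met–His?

384

Gly: 4 codons.
Val: 4 codons.
Gln: 2 codons.
Leu: 6 codons.
Met: 1 codon.
His: 2 codons.
4 × 4 × 2 × 6 × 1 × 2 = 384.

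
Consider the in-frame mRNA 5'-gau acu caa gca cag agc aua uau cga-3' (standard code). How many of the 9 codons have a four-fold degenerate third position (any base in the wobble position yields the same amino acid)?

3

Codon 1 GAU (Asp): third position 2-fold.
Codon 2 ACU (Thr): third position 4-fold.
Codon 3 CAA (Gln): third position 2-fold.
Codon 4 GCA (Ala): third position 4-fold.
Codon 5 CAG (Gln): third position 2-fold.
Codon 6 AGC (Ser): third position 2-fold.
Codon 7 AUA (Ile): third position 3-fold.
Codon 8 UAU (Tyr): third position 2-fold.
Codon 9 CGA (Arg): third position 4-fold.
Four-fold degenerate third positions: 3.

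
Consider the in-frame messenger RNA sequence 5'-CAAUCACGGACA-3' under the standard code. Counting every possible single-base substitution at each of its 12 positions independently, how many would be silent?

11

Codon 1 (CAA, Gln): 1 synonymous substitution.
Codon 2 (UCA, Ser): 3 synonymous substitutions.
Codon 3 (CGG, Arg): 4 synonymous substitutions.
Codon 4 (ACA, Thr): 3 synonymous substitutions.
Total: 1 + 3 + 4 + 3 = 11.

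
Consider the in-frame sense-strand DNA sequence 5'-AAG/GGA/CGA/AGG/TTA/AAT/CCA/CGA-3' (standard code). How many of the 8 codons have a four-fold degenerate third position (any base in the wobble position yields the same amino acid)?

4

Codon 1 AAG (Lys): third position 2-fold.
Codon 2 GGA (Gly): third position 4-fold.
Codon 3 CGA (Arg): third position 4-fold.
Codon 4 AGG (Arg): third position 2-fold.
Codon 5 TTA (Leu): third position 2-fold.
Codon 6 AAT (Asn): third position 2-fold.
Codon 7 CCA (Pro): third position 4-fold.
Codon 8 CGA (Arg): third position 4-fold.
Four-fold degenerate third positions: 4.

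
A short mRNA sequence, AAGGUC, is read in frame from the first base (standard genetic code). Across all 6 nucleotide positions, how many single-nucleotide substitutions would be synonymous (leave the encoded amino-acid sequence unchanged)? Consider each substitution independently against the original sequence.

Codon 1 (AAG, Lys): 1 synonymous substitution.
Codon 2 (GUC, Val): 3 synonymous substitutions.
Total: 1 + 3 = 4.

4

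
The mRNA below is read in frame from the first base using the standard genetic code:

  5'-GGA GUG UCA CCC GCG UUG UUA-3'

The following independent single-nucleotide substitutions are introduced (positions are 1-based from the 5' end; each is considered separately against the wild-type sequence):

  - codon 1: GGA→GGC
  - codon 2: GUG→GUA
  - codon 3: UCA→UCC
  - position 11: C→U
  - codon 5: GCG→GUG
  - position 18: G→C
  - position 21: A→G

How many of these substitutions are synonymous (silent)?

Codon 1: GGA (Gly) → GGC (Gly) — synonymous.
Codon 2: GUG (Val) → GUA (Val) — synonymous.
Codon 3: UCA (Ser) → UCC (Ser) — synonymous.
Codon 4: CCC (Pro) → CUC (Leu) — missense.
Codon 5: GCG (Ala) → GUG (Val) — missense.
Codon 6: UUG (Leu) → UUC (Phe) — missense.
Codon 7: UUA (Leu) → UUG (Leu) — synonymous.
Synonymous: 4 of 7.

4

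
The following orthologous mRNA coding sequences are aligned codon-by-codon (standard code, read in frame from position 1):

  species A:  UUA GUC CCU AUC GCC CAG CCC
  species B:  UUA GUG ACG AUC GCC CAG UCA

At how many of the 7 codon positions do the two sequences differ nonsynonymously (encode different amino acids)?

Codon 1: UUA Leu / UUA Leu — identical.
Codon 2: GUC Val / GUG Val — synonymous.
Codon 3: CCU Pro / ACG Thr — nonsynonymous.
Codon 4: AUC Ile / AUC Ile — identical.
Codon 5: GCC Ala / GCC Ala — identical.
Codon 6: CAG Gln / CAG Gln — identical.
Codon 7: CCC Pro / UCA Ser — nonsynonymous.
Nonsynonymous differences: 2.

2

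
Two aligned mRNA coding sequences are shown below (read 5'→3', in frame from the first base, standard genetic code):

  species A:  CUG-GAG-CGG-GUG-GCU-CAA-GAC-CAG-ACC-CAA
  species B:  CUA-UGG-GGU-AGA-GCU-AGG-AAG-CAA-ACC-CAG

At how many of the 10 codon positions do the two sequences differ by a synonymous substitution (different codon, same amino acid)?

Codon 1: CUG Leu / CUA Leu — synonymous.
Codon 2: GAG Glu / UGG Trp — nonsynonymous.
Codon 3: CGG Arg / GGU Gly — nonsynonymous.
Codon 4: GUG Val / AGA Arg — nonsynonymous.
Codon 5: GCU Ala / GCU Ala — identical.
Codon 6: CAA Gln / AGG Arg — nonsynonymous.
Codon 7: GAC Asp / AAG Lys — nonsynonymous.
Codon 8: CAG Gln / CAA Gln — synonymous.
Codon 9: ACC Thr / ACC Thr — identical.
Codon 10: CAA Gln / CAG Gln — synonymous.
Synonymous differences: 3.

3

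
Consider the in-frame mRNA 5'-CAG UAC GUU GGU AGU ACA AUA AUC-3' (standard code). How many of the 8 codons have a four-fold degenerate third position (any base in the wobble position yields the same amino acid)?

Codon 1 CAG (Gln): third position 2-fold.
Codon 2 UAC (Tyr): third position 2-fold.
Codon 3 GUU (Val): third position 4-fold.
Codon 4 GGU (Gly): third position 4-fold.
Codon 5 AGU (Ser): third position 2-fold.
Codon 6 ACA (Thr): third position 4-fold.
Codon 7 AUA (Ile): third position 3-fold.
Codon 8 AUC (Ile): third position 3-fold.
Four-fold degenerate third positions: 3.

3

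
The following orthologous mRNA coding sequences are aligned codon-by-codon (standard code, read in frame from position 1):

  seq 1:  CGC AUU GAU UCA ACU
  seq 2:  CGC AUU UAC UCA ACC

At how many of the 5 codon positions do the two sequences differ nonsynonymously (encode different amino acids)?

1

Codon 1: CGC Arg / CGC Arg — identical.
Codon 2: AUU Ile / AUU Ile — identical.
Codon 3: GAU Asp / UAC Tyr — nonsynonymous.
Codon 4: UCA Ser / UCA Ser — identical.
Codon 5: ACU Thr / ACC Thr — synonymous.
Nonsynonymous differences: 1.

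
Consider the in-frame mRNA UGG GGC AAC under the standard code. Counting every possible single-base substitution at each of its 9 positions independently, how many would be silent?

Codon 1 (UGG, Trp): 0 synonymous substitutions.
Codon 2 (GGC, Gly): 3 synonymous substitutions.
Codon 3 (AAC, Asn): 1 synonymous substitution.
Total: 0 + 3 + 1 = 4.

4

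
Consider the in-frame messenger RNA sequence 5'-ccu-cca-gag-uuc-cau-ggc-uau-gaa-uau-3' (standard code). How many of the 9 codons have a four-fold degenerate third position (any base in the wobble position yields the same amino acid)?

3

Codon 1 CCU (Pro): third position 4-fold.
Codon 2 CCA (Pro): third position 4-fold.
Codon 3 GAG (Glu): third position 2-fold.
Codon 4 UUC (Phe): third position 2-fold.
Codon 5 CAU (His): third position 2-fold.
Codon 6 GGC (Gly): third position 4-fold.
Codon 7 UAU (Tyr): third position 2-fold.
Codon 8 GAA (Glu): third position 2-fold.
Codon 9 UAU (Tyr): third position 2-fold.
Four-fold degenerate third positions: 3.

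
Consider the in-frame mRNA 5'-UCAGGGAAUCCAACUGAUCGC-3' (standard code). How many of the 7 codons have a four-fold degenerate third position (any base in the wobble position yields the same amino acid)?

Codon 1 UCA (Ser): third position 4-fold.
Codon 2 GGG (Gly): third position 4-fold.
Codon 3 AAU (Asn): third position 2-fold.
Codon 4 CCA (Pro): third position 4-fold.
Codon 5 ACU (Thr): third position 4-fold.
Codon 6 GAU (Asp): third position 2-fold.
Codon 7 CGC (Arg): third position 4-fold.
Four-fold degenerate third positions: 5.

5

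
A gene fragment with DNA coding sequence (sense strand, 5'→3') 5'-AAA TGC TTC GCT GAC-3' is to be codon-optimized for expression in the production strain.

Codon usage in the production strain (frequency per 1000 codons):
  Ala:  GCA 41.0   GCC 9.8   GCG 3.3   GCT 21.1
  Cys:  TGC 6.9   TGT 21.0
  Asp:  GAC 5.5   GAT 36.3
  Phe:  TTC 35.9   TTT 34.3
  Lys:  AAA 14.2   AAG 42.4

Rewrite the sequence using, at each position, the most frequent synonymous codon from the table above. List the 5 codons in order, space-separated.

AAG TGT TTC GCA GAT

Codon 1 (Lys): best is AAG at 42.4.
Codon 2 (Cys): best is TGT at 21.0.
Codon 3 (Phe): best is TTC at 35.9.
Codon 4 (Ala): best is GCA at 41.0.
Codon 5 (Asp): best is GAT at 36.3.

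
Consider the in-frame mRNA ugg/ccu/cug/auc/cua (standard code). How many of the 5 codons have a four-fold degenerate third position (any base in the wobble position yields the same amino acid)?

Codon 1 UGG (Trp): third position 1-fold.
Codon 2 CCU (Pro): third position 4-fold.
Codon 3 CUG (Leu): third position 4-fold.
Codon 4 AUC (Ile): third position 3-fold.
Codon 5 CUA (Leu): third position 4-fold.
Four-fold degenerate third positions: 3.

3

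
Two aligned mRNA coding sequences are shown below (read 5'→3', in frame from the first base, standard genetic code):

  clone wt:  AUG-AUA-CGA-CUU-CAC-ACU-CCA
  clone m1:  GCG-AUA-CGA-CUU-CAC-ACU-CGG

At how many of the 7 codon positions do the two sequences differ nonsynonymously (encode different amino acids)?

2

Codon 1: AUG Met / GCG Ala — nonsynonymous.
Codon 2: AUA Ile / AUA Ile — identical.
Codon 3: CGA Arg / CGA Arg — identical.
Codon 4: CUU Leu / CUU Leu — identical.
Codon 5: CAC His / CAC His — identical.
Codon 6: ACU Thr / ACU Thr — identical.
Codon 7: CCA Pro / CGG Arg — nonsynonymous.
Nonsynonymous differences: 2.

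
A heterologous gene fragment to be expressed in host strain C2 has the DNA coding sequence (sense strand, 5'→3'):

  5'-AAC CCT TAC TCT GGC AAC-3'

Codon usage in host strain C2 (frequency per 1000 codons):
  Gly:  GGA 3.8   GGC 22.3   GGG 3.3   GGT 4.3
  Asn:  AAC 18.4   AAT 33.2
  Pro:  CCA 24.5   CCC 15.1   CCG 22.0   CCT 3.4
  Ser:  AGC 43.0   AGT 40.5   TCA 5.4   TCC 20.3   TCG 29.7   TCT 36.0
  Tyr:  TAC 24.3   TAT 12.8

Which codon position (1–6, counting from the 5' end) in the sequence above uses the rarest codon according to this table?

2

Codon 1 AAC (Asn): 18.4 per 1000.
Codon 2 CCT (Pro): 3.4 per 1000.
Codon 3 TAC (Tyr): 24.3 per 1000.
Codon 4 TCT (Ser): 36.0 per 1000.
Codon 5 GGC (Gly): 22.3 per 1000.
Codon 6 AAC (Asn): 18.4 per 1000.
Lowest frequency is 3.4 at codon 2.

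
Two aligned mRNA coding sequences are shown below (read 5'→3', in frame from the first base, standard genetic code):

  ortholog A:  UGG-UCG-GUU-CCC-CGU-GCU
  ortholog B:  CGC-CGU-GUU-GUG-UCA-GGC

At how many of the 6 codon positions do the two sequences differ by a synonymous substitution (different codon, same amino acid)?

Codon 1: UGG Trp / CGC Arg — nonsynonymous.
Codon 2: UCG Ser / CGU Arg — nonsynonymous.
Codon 3: GUU Val / GUU Val — identical.
Codon 4: CCC Pro / GUG Val — nonsynonymous.
Codon 5: CGU Arg / UCA Ser — nonsynonymous.
Codon 6: GCU Ala / GGC Gly — nonsynonymous.
Synonymous differences: 0.

0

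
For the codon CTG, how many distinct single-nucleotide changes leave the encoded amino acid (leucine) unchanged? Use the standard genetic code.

4

Position 1: TTG → 1 synonymous.
Position 2: none → 0 synonymous.
Position 3: CTT, CTC, CTA → 3 synonymous.
Total: 1 + 0 + 3 = 4.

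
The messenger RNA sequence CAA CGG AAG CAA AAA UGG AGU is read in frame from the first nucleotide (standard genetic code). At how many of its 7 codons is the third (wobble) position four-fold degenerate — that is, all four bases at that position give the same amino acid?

1

Codon 1 CAA (Gln): third position 2-fold.
Codon 2 CGG (Arg): third position 4-fold.
Codon 3 AAG (Lys): third position 2-fold.
Codon 4 CAA (Gln): third position 2-fold.
Codon 5 AAA (Lys): third position 2-fold.
Codon 6 UGG (Trp): third position 1-fold.
Codon 7 AGU (Ser): third position 2-fold.
Four-fold degenerate third positions: 1.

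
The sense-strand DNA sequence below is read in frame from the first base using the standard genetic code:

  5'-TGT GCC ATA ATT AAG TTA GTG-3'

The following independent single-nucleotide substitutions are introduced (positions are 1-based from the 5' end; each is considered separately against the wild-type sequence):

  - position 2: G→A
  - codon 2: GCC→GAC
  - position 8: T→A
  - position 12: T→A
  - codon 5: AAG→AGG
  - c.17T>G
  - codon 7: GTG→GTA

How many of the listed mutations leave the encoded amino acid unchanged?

2

Codon 1: TGT (Cys) → TAT (Tyr) — missense.
Codon 2: GCC (Ala) → GAC (Asp) — missense.
Codon 3: ATA (Ile) → AAA (Lys) — missense.
Codon 4: ATT (Ile) → ATA (Ile) — synonymous.
Codon 5: AAG (Lys) → AGG (Arg) — missense.
Codon 6: TTA (Leu) → TGA (Stop) — nonsense.
Codon 7: GTG (Val) → GTA (Val) — synonymous.
Synonymous: 2 of 7.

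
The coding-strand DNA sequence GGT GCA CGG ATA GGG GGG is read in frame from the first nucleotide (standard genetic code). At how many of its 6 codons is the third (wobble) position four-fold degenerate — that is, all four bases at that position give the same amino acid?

5

Codon 1 GGT (Gly): third position 4-fold.
Codon 2 GCA (Ala): third position 4-fold.
Codon 3 CGG (Arg): third position 4-fold.
Codon 4 ATA (Ile): third position 3-fold.
Codon 5 GGG (Gly): third position 4-fold.
Codon 6 GGG (Gly): third position 4-fold.
Four-fold degenerate third positions: 5.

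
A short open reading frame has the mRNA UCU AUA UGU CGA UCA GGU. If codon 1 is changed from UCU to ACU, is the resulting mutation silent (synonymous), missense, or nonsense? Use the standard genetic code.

missense

Position 1 falls in codon 1: UCU → Ser.
After the substitution the codon is ACU → Thr.
Ser ≠ Thr, so this is a missense mutation.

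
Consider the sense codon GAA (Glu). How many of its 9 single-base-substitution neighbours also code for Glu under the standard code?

1

Position 1: none → 0 synonymous.
Position 2: none → 0 synonymous.
Position 3: GAG → 1 synonymous.
Total: 0 + 0 + 1 = 1.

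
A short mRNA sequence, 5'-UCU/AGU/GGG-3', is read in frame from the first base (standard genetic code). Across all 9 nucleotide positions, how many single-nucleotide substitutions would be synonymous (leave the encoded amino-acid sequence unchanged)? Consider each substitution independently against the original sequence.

7

Codon 1 (UCU, Ser): 3 synonymous substitutions.
Codon 2 (AGU, Ser): 1 synonymous substitution.
Codon 3 (GGG, Gly): 3 synonymous substitutions.
Total: 3 + 1 + 3 = 7.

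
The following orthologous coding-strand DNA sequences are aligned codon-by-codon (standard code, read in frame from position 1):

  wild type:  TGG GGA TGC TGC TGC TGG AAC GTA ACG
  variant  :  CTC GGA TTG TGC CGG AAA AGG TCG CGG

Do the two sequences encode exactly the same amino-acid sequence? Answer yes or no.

no

Codon 1: TGG Trp / CTC Leu — nonsynonymous.
Codon 2: GGA Gly / GGA Gly — identical.
Codon 3: TGC Cys / TTG Leu — nonsynonymous.
Codon 4: TGC Cys / TGC Cys — identical.
Codon 5: TGC Cys / CGG Arg — nonsynonymous.
Codon 6: TGG Trp / AAA Lys — nonsynonymous.
Codon 7: AAC Asn / AGG Arg — nonsynonymous.
Codon 8: GTA Val / TCG Ser — nonsynonymous.
Codon 9: ACG Thr / CGG Arg — nonsynonymous.
Nonsynonymous differences: 7 → different protein.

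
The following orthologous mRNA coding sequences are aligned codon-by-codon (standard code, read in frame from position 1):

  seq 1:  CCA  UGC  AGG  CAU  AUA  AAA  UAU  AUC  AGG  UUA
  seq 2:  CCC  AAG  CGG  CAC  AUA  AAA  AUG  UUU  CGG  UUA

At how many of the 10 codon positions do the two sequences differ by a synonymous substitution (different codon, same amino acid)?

4

Codon 1: CCA Pro / CCC Pro — synonymous.
Codon 2: UGC Cys / AAG Lys — nonsynonymous.
Codon 3: AGG Arg / CGG Arg — synonymous.
Codon 4: CAU His / CAC His — synonymous.
Codon 5: AUA Ile / AUA Ile — identical.
Codon 6: AAA Lys / AAA Lys — identical.
Codon 7: UAU Tyr / AUG Met — nonsynonymous.
Codon 8: AUC Ile / UUU Phe — nonsynonymous.
Codon 9: AGG Arg / CGG Arg — synonymous.
Codon 10: UUA Leu / UUA Leu — identical.
Synonymous differences: 4.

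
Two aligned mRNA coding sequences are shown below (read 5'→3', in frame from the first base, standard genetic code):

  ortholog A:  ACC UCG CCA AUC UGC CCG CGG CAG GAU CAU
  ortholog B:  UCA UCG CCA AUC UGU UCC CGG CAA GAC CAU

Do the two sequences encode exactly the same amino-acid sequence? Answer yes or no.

Codon 1: ACC Thr / UCA Ser — nonsynonymous.
Codon 2: UCG Ser / UCG Ser — identical.
Codon 3: CCA Pro / CCA Pro — identical.
Codon 4: AUC Ile / AUC Ile — identical.
Codon 5: UGC Cys / UGU Cys — synonymous.
Codon 6: CCG Pro / UCC Ser — nonsynonymous.
Codon 7: CGG Arg / CGG Arg — identical.
Codon 8: CAG Gln / CAA Gln — synonymous.
Codon 9: GAU Asp / GAC Asp — synonymous.
Codon 10: CAU His / CAU His — identical.
Nonsynonymous differences: 2 → different protein.

no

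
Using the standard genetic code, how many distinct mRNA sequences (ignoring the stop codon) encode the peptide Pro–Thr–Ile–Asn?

Pro: 4 codons.
Thr: 4 codons.
Ile: 3 codons.
Asn: 2 codons.
4 × 4 × 3 × 2 = 96.

96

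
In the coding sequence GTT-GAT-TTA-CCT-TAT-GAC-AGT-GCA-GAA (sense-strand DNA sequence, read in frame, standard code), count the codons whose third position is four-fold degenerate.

Codon 1 GTT (Val): third position 4-fold.
Codon 2 GAT (Asp): third position 2-fold.
Codon 3 TTA (Leu): third position 2-fold.
Codon 4 CCT (Pro): third position 4-fold.
Codon 5 TAT (Tyr): third position 2-fold.
Codon 6 GAC (Asp): third position 2-fold.
Codon 7 AGT (Ser): third position 2-fold.
Codon 8 GCA (Ala): third position 4-fold.
Codon 9 GAA (Glu): third position 2-fold.
Four-fold degenerate third positions: 3.

3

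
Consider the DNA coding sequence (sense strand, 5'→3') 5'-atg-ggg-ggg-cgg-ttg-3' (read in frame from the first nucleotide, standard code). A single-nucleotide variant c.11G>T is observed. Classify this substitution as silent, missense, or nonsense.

Position 11 falls in codon 4: CGG → Arg.
After the substitution the codon is CTG → Leu.
Arg ≠ Leu, so this is a missense mutation.

missense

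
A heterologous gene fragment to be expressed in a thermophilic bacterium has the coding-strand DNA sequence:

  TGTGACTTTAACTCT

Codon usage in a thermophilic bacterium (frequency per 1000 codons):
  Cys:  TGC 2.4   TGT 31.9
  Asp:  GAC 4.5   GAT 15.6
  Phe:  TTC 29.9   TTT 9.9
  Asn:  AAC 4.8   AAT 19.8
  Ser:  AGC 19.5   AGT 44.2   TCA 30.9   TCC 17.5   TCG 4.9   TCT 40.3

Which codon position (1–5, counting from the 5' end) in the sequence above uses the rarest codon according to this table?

2

Codon 1 TGT (Cys): 31.9 per 1000.
Codon 2 GAC (Asp): 4.5 per 1000.
Codon 3 TTT (Phe): 9.9 per 1000.
Codon 4 AAC (Asn): 4.8 per 1000.
Codon 5 TCT (Ser): 40.3 per 1000.
Lowest frequency is 4.5 at codon 2.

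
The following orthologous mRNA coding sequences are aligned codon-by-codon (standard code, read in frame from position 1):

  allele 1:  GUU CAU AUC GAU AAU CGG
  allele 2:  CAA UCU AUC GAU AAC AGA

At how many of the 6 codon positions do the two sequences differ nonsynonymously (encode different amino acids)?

2

Codon 1: GUU Val / CAA Gln — nonsynonymous.
Codon 2: CAU His / UCU Ser — nonsynonymous.
Codon 3: AUC Ile / AUC Ile — identical.
Codon 4: GAU Asp / GAU Asp — identical.
Codon 5: AAU Asn / AAC Asn — synonymous.
Codon 6: CGG Arg / AGA Arg — synonymous.
Nonsynonymous differences: 2.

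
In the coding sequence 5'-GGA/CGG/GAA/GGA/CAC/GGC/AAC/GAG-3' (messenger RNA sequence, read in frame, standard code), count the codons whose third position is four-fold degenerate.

4

Codon 1 GGA (Gly): third position 4-fold.
Codon 2 CGG (Arg): third position 4-fold.
Codon 3 GAA (Glu): third position 2-fold.
Codon 4 GGA (Gly): third position 4-fold.
Codon 5 CAC (His): third position 2-fold.
Codon 6 GGC (Gly): third position 4-fold.
Codon 7 AAC (Asn): third position 2-fold.
Codon 8 GAG (Glu): third position 2-fold.
Four-fold degenerate third positions: 4.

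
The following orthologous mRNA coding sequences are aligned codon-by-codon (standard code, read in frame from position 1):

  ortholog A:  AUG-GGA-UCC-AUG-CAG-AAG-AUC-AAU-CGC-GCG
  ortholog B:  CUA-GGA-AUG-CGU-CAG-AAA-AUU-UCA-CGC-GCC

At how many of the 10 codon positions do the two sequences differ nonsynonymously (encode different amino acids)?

4

Codon 1: AUG Met / CUA Leu — nonsynonymous.
Codon 2: GGA Gly / GGA Gly — identical.
Codon 3: UCC Ser / AUG Met — nonsynonymous.
Codon 4: AUG Met / CGU Arg — nonsynonymous.
Codon 5: CAG Gln / CAG Gln — identical.
Codon 6: AAG Lys / AAA Lys — synonymous.
Codon 7: AUC Ile / AUU Ile — synonymous.
Codon 8: AAU Asn / UCA Ser — nonsynonymous.
Codon 9: CGC Arg / CGC Arg — identical.
Codon 10: GCG Ala / GCC Ala — synonymous.
Nonsynonymous differences: 4.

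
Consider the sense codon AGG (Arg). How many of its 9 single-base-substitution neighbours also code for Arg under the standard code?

Position 1: CGG → 1 synonymous.
Position 2: none → 0 synonymous.
Position 3: AGA → 1 synonymous.
Total: 1 + 0 + 1 = 2.

2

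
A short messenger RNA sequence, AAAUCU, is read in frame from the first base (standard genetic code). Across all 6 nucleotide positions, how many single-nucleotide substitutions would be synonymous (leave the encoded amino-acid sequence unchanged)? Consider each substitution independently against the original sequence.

4

Codon 1 (AAA, Lys): 1 synonymous substitution.
Codon 2 (UCU, Ser): 3 synonymous substitutions.
Total: 1 + 3 = 4.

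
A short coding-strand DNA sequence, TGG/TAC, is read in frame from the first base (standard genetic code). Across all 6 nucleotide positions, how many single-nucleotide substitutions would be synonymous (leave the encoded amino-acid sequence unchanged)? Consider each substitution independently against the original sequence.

1

Codon 1 (TGG, Trp): 0 synonymous substitutions.
Codon 2 (TAC, Tyr): 1 synonymous substitution.
Total: 0 + 1 = 1.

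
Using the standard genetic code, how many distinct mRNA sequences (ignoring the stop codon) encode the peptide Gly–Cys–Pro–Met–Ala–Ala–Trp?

512

Gly: 4 codons.
Cys: 2 codons.
Pro: 4 codons.
Met: 1 codon.
Ala: 4 codons.
Ala: 4 codons.
Trp: 1 codon.
4 × 2 × 4 × 1 × 4 × 4 × 1 = 512.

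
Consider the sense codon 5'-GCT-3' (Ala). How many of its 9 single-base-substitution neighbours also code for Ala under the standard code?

Position 1: none → 0 synonymous.
Position 2: none → 0 synonymous.
Position 3: GCC, GCA, GCG → 3 synonymous.
Total: 0 + 0 + 3 = 3.

3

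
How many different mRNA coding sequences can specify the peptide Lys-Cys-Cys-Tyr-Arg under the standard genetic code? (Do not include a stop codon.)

96

Lys: 2 codons.
Cys: 2 codons.
Cys: 2 codons.
Tyr: 2 codons.
Arg: 6 codons.
2 × 2 × 2 × 2 × 6 = 96.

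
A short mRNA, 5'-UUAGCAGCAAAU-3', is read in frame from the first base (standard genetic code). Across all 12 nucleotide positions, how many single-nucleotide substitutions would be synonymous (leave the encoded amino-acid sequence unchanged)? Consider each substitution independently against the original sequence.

9

Codon 1 (UUA, Leu): 2 synonymous substitutions.
Codon 2 (GCA, Ala): 3 synonymous substitutions.
Codon 3 (GCA, Ala): 3 synonymous substitutions.
Codon 4 (AAU, Asn): 1 synonymous substitution.
Total: 2 + 3 + 3 + 1 = 9.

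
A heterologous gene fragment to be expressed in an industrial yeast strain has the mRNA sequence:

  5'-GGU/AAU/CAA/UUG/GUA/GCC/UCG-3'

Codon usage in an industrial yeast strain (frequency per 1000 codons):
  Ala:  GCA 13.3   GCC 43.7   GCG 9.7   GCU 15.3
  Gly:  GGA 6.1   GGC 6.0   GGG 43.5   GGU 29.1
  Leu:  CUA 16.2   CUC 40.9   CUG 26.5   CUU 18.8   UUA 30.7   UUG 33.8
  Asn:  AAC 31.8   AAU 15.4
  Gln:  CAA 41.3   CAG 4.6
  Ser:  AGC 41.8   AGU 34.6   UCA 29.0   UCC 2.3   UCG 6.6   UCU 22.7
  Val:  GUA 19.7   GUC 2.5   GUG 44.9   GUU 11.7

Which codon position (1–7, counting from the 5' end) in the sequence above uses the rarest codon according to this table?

Codon 1 GGU (Gly): 29.1 per 1000.
Codon 2 AAU (Asn): 15.4 per 1000.
Codon 3 CAA (Gln): 41.3 per 1000.
Codon 4 UUG (Leu): 33.8 per 1000.
Codon 5 GUA (Val): 19.7 per 1000.
Codon 6 GCC (Ala): 43.7 per 1000.
Codon 7 UCG (Ser): 6.6 per 1000.
Lowest frequency is 6.6 at codon 7.

7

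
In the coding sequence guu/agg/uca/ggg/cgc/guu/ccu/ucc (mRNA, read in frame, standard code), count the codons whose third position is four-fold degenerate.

7

Codon 1 GUU (Val): third position 4-fold.
Codon 2 AGG (Arg): third position 2-fold.
Codon 3 UCA (Ser): third position 4-fold.
Codon 4 GGG (Gly): third position 4-fold.
Codon 5 CGC (Arg): third position 4-fold.
Codon 6 GUU (Val): third position 4-fold.
Codon 7 CCU (Pro): third position 4-fold.
Codon 8 UCC (Ser): third position 4-fold.
Four-fold degenerate third positions: 7.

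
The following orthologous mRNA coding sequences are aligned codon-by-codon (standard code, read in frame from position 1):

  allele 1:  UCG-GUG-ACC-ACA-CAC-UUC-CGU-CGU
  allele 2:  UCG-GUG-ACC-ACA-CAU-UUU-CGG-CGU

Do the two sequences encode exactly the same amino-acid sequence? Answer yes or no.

yes

Codon 1: UCG Ser / UCG Ser — identical.
Codon 2: GUG Val / GUG Val — identical.
Codon 3: ACC Thr / ACC Thr — identical.
Codon 4: ACA Thr / ACA Thr — identical.
Codon 5: CAC His / CAU His — synonymous.
Codon 6: UUC Phe / UUU Phe — synonymous.
Codon 7: CGU Arg / CGG Arg — synonymous.
Codon 8: CGU Arg / CGU Arg — identical.
Nonsynonymous differences: 0 → same protein.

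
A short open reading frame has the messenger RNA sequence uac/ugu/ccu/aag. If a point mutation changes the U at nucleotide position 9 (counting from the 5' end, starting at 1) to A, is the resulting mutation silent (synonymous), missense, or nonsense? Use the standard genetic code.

Position 9 falls in codon 3: CCU → Pro.
After the substitution the codon is CCA → Pro.
Both encode Pro, so the change is synonymous.

silent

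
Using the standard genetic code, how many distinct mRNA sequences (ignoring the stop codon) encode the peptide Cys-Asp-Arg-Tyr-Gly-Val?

Cys: 2 codons.
Asp: 2 codons.
Arg: 6 codons.
Tyr: 2 codons.
Gly: 4 codons.
Val: 4 codons.
2 × 2 × 6 × 2 × 4 × 4 = 768.

768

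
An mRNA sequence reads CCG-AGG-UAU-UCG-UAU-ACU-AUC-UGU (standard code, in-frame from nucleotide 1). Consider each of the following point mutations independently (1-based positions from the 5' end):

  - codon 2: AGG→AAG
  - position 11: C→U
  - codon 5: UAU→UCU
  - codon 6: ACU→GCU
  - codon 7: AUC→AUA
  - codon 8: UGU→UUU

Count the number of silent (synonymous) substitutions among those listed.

1

Codon 2: AGG (Arg) → AAG (Lys) — missense.
Codon 4: UCG (Ser) → UUG (Leu) — missense.
Codon 5: UAU (Tyr) → UCU (Ser) — missense.
Codon 6: ACU (Thr) → GCU (Ala) — missense.
Codon 7: AUC (Ile) → AUA (Ile) — synonymous.
Codon 8: UGU (Cys) → UUU (Phe) — missense.
Synonymous: 1 of 6.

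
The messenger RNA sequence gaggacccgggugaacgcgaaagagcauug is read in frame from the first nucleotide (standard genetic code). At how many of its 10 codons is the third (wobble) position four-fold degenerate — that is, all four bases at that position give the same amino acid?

Codon 1 GAG (Glu): third position 2-fold.
Codon 2 GAC (Asp): third position 2-fold.
Codon 3 CCG (Pro): third position 4-fold.
Codon 4 GGU (Gly): third position 4-fold.
Codon 5 GAA (Glu): third position 2-fold.
Codon 6 CGC (Arg): third position 4-fold.
Codon 7 GAA (Glu): third position 2-fold.
Codon 8 AGA (Arg): third position 2-fold.
Codon 9 GCA (Ala): third position 4-fold.
Codon 10 UUG (Leu): third position 2-fold.
Four-fold degenerate third positions: 4.

4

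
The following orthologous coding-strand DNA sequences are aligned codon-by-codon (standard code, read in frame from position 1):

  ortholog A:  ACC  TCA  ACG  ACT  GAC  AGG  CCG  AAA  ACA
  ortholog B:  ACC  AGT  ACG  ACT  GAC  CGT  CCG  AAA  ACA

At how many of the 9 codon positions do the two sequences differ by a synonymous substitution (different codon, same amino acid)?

Codon 1: ACC Thr / ACC Thr — identical.
Codon 2: TCA Ser / AGT Ser — synonymous.
Codon 3: ACG Thr / ACG Thr — identical.
Codon 4: ACT Thr / ACT Thr — identical.
Codon 5: GAC Asp / GAC Asp — identical.
Codon 6: AGG Arg / CGT Arg — synonymous.
Codon 7: CCG Pro / CCG Pro — identical.
Codon 8: AAA Lys / AAA Lys — identical.
Codon 9: ACA Thr / ACA Thr — identical.
Synonymous differences: 2.

2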